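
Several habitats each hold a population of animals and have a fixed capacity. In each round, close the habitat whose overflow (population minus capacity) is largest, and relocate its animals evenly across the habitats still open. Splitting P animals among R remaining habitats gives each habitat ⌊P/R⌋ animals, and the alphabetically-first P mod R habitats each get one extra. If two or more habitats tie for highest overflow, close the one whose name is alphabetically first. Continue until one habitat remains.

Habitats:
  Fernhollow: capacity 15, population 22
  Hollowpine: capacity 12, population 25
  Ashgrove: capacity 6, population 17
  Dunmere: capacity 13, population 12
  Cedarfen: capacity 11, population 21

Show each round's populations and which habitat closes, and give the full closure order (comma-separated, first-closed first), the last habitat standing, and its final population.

Closure order: Hollowpine, Ashgrove, Cedarfen, Fernhollow
Last habitat: Dunmere with 97 animals

Round 1: Ashgrove=17 Cedarfen=21 Dunmere=12 Fernhollow=22 Hollowpine=25 → close Hollowpine (overflow 13)
  25÷4 = 6 each, +1 to first 1
Round 2: Ashgrove=24 Cedarfen=27 Dunmere=18 Fernhollow=28 → close Ashgrove (overflow 18)
  24÷3 = 8 each, +1 to first 0
Round 3: Cedarfen=35 Dunmere=26 Fernhollow=36 → close Cedarfen (overflow 24)
  35÷2 = 17 each, +1 to first 1
Round 4: Dunmere=44 Fernhollow=53 → close Fernhollow (overflow 38)
  53÷1 = 53 each, +1 to first 0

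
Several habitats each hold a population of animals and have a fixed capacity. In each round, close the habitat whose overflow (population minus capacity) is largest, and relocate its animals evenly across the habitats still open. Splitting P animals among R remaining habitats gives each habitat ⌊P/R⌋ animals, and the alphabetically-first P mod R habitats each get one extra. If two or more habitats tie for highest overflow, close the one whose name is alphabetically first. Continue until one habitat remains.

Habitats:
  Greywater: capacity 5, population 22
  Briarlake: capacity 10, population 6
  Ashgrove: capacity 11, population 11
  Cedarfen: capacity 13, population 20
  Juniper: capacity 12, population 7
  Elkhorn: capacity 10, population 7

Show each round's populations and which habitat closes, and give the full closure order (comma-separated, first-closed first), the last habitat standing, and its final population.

Round 1: Ashgrove=11 Briarlake=6 Cedarfen=20 Elkhorn=7 Greywater=22 Juniper=7 → close Greywater (overflow 17)
  22÷5 = 4 each, +1 to first 2
Round 2: Ashgrove=16 Briarlake=11 Cedarfen=24 Elkhorn=11 Juniper=11 → close Cedarfen (overflow 11)
  24÷4 = 6 each, +1 to first 0
Round 3: Ashgrove=22 Briarlake=17 Elkhorn=17 Juniper=17 → close Ashgrove (overflow 11)
  22÷3 = 7 each, +1 to first 1
Round 4: Briarlake=25 Elkhorn=24 Juniper=24 → close Briarlake (overflow 15)
  25÷2 = 12 each, +1 to first 1
Round 5: Elkhorn=37 Juniper=36 → close Elkhorn (overflow 27)
  37÷1 = 37 each, +1 to first 0

Closure order: Greywater, Cedarfen, Ashgrove, Briarlake, Elkhorn
Last habitat: Juniper with 73 animals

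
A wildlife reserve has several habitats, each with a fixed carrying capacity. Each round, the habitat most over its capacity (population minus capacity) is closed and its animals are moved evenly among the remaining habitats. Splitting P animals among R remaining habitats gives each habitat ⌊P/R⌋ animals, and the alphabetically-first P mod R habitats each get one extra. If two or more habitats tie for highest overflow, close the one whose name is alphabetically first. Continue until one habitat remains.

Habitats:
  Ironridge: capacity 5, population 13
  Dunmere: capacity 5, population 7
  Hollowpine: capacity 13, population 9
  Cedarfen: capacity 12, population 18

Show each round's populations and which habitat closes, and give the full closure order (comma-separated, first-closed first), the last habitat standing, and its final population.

Round 1: Cedarfen=18 Dunmere=7 Hollowpine=9 Ironridge=13 → close Ironridge (overflow 8)
  13÷3 = 4 each, +1 to first 1
Round 2: Cedarfen=23 Dunmere=11 Hollowpine=13 → close Cedarfen (overflow 11)
  23÷2 = 11 each, +1 to first 1
Round 3: Dunmere=23 Hollowpine=24 → close Dunmere (overflow 18)
  23÷1 = 23 each, +1 to first 0

Closure order: Ironridge, Cedarfen, Dunmere
Last habitat: Hollowpine with 47 animals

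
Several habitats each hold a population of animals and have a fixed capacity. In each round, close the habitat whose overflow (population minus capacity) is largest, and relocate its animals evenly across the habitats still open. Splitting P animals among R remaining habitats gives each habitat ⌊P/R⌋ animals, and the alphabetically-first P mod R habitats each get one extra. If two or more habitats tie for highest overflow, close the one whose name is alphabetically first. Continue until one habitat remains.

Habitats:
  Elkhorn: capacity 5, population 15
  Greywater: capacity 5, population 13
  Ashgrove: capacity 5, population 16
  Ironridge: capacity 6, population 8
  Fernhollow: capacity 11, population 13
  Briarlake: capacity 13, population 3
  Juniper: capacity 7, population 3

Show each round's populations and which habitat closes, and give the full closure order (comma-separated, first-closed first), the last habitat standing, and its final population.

Round 1: Ashgrove=16 Briarlake=3 Elkhorn=15 Fernhollow=13 Greywater=13 Ironridge=8 Juniper=3 → close Ashgrove (overflow 11)
  16÷6 = 2 each, +1 to first 4
Round 2: Briarlake=6 Elkhorn=18 Fernhollow=16 Greywater=16 Ironridge=10 Juniper=5 → close Elkhorn (overflow 13)
  18÷5 = 3 each, +1 to first 3
Round 3: Briarlake=10 Fernhollow=20 Greywater=20 Ironridge=13 Juniper=8 → close Greywater (overflow 15)
  20÷4 = 5 each, +1 to first 0
Round 4: Briarlake=15 Fernhollow=25 Ironridge=18 Juniper=13 → close Fernhollow (overflow 14)
  25÷3 = 8 each, +1 to first 1
Round 5: Briarlake=24 Ironridge=26 Juniper=21 → close Ironridge (overflow 20)
  26÷2 = 13 each, +1 to first 0
Round 6: Briarlake=37 Juniper=34 → close Juniper (overflow 27)
  34÷1 = 34 each, +1 to first 0

Closure order: Ashgrove, Elkhorn, Greywater, Fernhollow, Ironridge, Juniper
Last habitat: Briarlake with 71 animals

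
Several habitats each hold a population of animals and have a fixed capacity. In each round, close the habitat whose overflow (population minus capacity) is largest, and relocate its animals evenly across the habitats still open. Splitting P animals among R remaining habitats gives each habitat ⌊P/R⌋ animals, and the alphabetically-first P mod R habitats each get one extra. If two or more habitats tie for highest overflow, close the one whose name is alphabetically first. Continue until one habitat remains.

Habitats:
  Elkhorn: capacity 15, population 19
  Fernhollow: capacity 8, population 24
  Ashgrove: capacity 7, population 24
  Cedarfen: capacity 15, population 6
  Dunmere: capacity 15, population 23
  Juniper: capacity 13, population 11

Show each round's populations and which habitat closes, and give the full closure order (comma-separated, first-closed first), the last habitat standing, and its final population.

Round 1: Ashgrove=24 Cedarfen=6 Dunmere=23 Elkhorn=19 Fernhollow=24 Juniper=11 → close Ashgrove (overflow 17)
  24÷5 = 4 each, +1 to first 4
Round 2: Cedarfen=11 Dunmere=28 Elkhorn=24 Fernhollow=29 Juniper=15 → close Fernhollow (overflow 21)
  29÷4 = 7 each, +1 to first 1
Round 3: Cedarfen=19 Dunmere=35 Elkhorn=31 Juniper=22 → close Dunmere (overflow 20)
  35÷3 = 11 each, +1 to first 2
Round 4: Cedarfen=31 Elkhorn=43 Juniper=33 → close Elkhorn (overflow 28)
  43÷2 = 21 each, +1 to first 1
Round 5: Cedarfen=53 Juniper=54 → close Juniper (overflow 41)
  54÷1 = 54 each, +1 to first 0

Closure order: Ashgrove, Fernhollow, Dunmere, Elkhorn, Juniper
Last habitat: Cedarfen with 107 animals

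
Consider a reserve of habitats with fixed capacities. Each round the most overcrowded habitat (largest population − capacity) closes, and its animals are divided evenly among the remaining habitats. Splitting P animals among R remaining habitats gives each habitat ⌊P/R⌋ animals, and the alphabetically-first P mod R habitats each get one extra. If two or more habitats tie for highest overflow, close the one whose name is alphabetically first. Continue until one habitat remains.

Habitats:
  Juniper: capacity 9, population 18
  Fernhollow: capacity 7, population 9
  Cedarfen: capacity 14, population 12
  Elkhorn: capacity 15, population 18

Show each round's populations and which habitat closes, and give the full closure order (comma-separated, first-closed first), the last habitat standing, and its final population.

Closure order: Juniper, Elkhorn, Fernhollow
Last habitat: Cedarfen with 57 animals

Round 1: Cedarfen=12 Elkhorn=18 Fernhollow=9 Juniper=18 → close Juniper (overflow 9)
  18÷3 = 6 each, +1 to first 0
Round 2: Cedarfen=18 Elkhorn=24 Fernhollow=15 → close Elkhorn (overflow 9)
  24÷2 = 12 each, +1 to first 0
Round 3: Cedarfen=30 Fernhollow=27 → close Fernhollow (overflow 20)
  27÷1 = 27 each, +1 to first 0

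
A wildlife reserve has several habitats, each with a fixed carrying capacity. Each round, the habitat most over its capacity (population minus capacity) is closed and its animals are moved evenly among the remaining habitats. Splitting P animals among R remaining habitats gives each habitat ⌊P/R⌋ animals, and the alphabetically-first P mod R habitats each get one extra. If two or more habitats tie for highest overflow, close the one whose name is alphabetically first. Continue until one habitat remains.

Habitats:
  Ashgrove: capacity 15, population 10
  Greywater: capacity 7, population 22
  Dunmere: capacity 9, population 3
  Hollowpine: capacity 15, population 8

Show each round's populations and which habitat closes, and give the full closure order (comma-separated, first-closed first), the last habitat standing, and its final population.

Round 1: Ashgrove=10 Dunmere=3 Greywater=22 Hollowpine=8 → close Greywater (overflow 15)
  22÷3 = 7 each, +1 to first 1
Round 2: Ashgrove=18 Dunmere=10 Hollowpine=15 → close Ashgrove (overflow 3)
  18÷2 = 9 each, +1 to first 0
Round 3: Dunmere=19 Hollowpine=24 → close Dunmere (overflow 10)
  19÷1 = 19 each, +1 to first 0

Closure order: Greywater, Ashgrove, Dunmere
Last habitat: Hollowpine with 43 animals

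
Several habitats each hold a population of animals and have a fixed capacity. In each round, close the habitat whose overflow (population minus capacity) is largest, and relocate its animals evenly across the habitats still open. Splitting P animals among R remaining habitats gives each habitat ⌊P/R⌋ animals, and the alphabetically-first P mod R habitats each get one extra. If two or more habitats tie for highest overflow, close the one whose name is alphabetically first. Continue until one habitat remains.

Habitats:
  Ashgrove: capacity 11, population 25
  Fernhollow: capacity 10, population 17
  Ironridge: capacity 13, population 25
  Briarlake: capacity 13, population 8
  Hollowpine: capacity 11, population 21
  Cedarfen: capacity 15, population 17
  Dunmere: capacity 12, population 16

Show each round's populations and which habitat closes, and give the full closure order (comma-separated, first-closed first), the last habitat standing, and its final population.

Round 1: Ashgrove=25 Briarlake=8 Cedarfen=17 Dunmere=16 Fernhollow=17 Hollowpine=21 Ironridge=25 → close Ashgrove (overflow 14)
  25÷6 = 4 each, +1 to first 1
Round 2: Briarlake=13 Cedarfen=21 Dunmere=20 Fernhollow=21 Hollowpine=25 Ironridge=29 → close Ironridge (overflow 16)
  29÷5 = 5 each, +1 to first 4
Round 3: Briarlake=19 Cedarfen=27 Dunmere=26 Fernhollow=27 Hollowpine=30 → close Hollowpine (overflow 19)
  30÷4 = 7 each, +1 to first 2
Round 4: Briarlake=27 Cedarfen=35 Dunmere=33 Fernhollow=34 → close Fernhollow (overflow 24)
  34÷3 = 11 each, +1 to first 1
Round 5: Briarlake=39 Cedarfen=46 Dunmere=44 → close Dunmere (overflow 32)
  44÷2 = 22 each, +1 to first 0
Round 6: Briarlake=61 Cedarfen=68 → close Cedarfen (overflow 53)
  68÷1 = 68 each, +1 to first 0

Closure order: Ashgrove, Ironridge, Hollowpine, Fernhollow, Dunmere, Cedarfen
Last habitat: Briarlake with 129 animals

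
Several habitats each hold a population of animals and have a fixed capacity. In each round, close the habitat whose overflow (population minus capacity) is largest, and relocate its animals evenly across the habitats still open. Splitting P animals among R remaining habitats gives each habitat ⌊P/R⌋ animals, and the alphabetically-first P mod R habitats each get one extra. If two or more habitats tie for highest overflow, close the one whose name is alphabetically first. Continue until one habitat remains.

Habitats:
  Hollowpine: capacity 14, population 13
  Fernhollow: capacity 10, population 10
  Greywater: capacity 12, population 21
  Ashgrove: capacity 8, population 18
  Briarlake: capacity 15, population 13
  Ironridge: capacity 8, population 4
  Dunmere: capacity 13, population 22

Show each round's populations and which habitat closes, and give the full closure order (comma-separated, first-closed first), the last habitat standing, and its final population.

Closure order: Ashgrove, Dunmere, Greywater, Fernhollow, Briarlake, Hollowpine
Last habitat: Ironridge with 101 animals

Round 1: Ashgrove=18 Briarlake=13 Dunmere=22 Fernhollow=10 Greywater=21 Hollowpine=13 Ironridge=4 → close Ashgrove (overflow 10)
  18÷6 = 3 each, +1 to first 0
Round 2: Briarlake=16 Dunmere=25 Fernhollow=13 Greywater=24 Hollowpine=16 Ironridge=7 → close Dunmere (overflow 12)
  25÷5 = 5 each, +1 to first 0
Round 3: Briarlake=21 Fernhollow=18 Greywater=29 Hollowpine=21 Ironridge=12 → close Greywater (overflow 17)
  29÷4 = 7 each, +1 to first 1
Round 4: Briarlake=29 Fernhollow=25 Hollowpine=28 Ironridge=19 → close Fernhollow (overflow 15)
  25÷3 = 8 each, +1 to first 1
Round 5: Briarlake=38 Hollowpine=36 Ironridge=27 → close Briarlake (overflow 23)
  38÷2 = 19 each, +1 to first 0
Round 6: Hollowpine=55 Ironridge=46 → close Hollowpine (overflow 41)
  55÷1 = 55 each, +1 to first 0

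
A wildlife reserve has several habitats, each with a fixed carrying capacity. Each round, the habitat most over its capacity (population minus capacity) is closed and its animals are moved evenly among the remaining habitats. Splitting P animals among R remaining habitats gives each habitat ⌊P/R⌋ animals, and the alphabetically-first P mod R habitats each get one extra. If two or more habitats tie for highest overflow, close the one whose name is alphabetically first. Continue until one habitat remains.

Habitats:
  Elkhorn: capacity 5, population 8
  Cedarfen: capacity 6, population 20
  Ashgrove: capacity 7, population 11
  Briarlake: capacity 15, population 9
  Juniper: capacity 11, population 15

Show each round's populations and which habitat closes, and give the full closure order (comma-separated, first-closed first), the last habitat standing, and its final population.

Closure order: Cedarfen, Ashgrove, Juniper, Elkhorn
Last habitat: Briarlake with 63 animals

Round 1: Ashgrove=11 Briarlake=9 Cedarfen=20 Elkhorn=8 Juniper=15 → close Cedarfen (overflow 14)
  20÷4 = 5 each, +1 to first 0
Round 2: Ashgrove=16 Briarlake=14 Elkhorn=13 Juniper=20 → close Ashgrove (overflow 9)
  16÷3 = 5 each, +1 to first 1
Round 3: Briarlake=20 Elkhorn=18 Juniper=25 → close Juniper (overflow 14)
  25÷2 = 12 each, +1 to first 1
Round 4: Briarlake=33 Elkhorn=30 → close Elkhorn (overflow 25)
  30÷1 = 30 each, +1 to first 0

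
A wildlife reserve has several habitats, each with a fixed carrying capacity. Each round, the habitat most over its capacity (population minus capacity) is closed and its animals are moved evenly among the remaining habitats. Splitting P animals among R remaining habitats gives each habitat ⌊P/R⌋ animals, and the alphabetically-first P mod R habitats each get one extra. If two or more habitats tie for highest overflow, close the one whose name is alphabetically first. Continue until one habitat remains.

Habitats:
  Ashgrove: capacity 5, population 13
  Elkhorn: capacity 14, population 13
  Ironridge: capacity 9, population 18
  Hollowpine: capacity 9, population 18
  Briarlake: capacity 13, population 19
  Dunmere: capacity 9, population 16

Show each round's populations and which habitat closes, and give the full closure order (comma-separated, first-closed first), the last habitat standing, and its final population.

Closure order: Hollowpine, Ashgrove, Ironridge, Briarlake, Dunmere
Last habitat: Elkhorn with 97 animals

Round 1: Ashgrove=13 Briarlake=19 Dunmere=16 Elkhorn=13 Hollowpine=18 Ironridge=18 → close Hollowpine (overflow 9)
  18÷5 = 3 each, +1 to first 3
Round 2: Ashgrove=17 Briarlake=23 Dunmere=20 Elkhorn=16 Ironridge=21 → close Ashgrove (overflow 12)
  17÷4 = 4 each, +1 to first 1
Round 3: Briarlake=28 Dunmere=24 Elkhorn=20 Ironridge=25 → close Ironridge (overflow 16)
  25÷3 = 8 each, +1 to first 1
Round 4: Briarlake=37 Dunmere=32 Elkhorn=28 → close Briarlake (overflow 24)
  37÷2 = 18 each, +1 to first 1
Round 5: Dunmere=51 Elkhorn=46 → close Dunmere (overflow 42)
  51÷1 = 51 each, +1 to first 0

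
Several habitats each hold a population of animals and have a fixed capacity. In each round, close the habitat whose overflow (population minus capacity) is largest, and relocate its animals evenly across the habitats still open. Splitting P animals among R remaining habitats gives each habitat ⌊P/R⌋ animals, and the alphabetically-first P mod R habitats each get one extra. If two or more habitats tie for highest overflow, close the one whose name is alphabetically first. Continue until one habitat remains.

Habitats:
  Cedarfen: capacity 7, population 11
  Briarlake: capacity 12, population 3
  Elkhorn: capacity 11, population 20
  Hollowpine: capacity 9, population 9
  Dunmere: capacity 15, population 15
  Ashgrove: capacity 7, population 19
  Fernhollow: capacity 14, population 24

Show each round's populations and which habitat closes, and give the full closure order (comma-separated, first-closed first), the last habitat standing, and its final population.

Closure order: Ashgrove, Fernhollow, Elkhorn, Cedarfen, Dunmere, Hollowpine
Last habitat: Briarlake with 101 animals

Round 1: Ashgrove=19 Briarlake=3 Cedarfen=11 Dunmere=15 Elkhorn=20 Fernhollow=24 Hollowpine=9 → close Ashgrove (overflow 12)
  19÷6 = 3 each, +1 to first 1
Round 2: Briarlake=7 Cedarfen=14 Dunmere=18 Elkhorn=23 Fernhollow=27 Hollowpine=12 → close Fernhollow (overflow 13)
  27÷5 = 5 each, +1 to first 2
Round 3: Briarlake=13 Cedarfen=20 Dunmere=23 Elkhorn=28 Hollowpine=17 → close Elkhorn (overflow 17)
  28÷4 = 7 each, +1 to first 0
Round 4: Briarlake=20 Cedarfen=27 Dunmere=30 Hollowpine=24 → close Cedarfen (overflow 20)
  27÷3 = 9 each, +1 to first 0
Round 5: Briarlake=29 Dunmere=39 Hollowpine=33 → close Dunmere (overflow 24)
  39÷2 = 19 each, +1 to first 1
Round 6: Briarlake=49 Hollowpine=52 → close Hollowpine (overflow 43)
  52÷1 = 52 each, +1 to first 0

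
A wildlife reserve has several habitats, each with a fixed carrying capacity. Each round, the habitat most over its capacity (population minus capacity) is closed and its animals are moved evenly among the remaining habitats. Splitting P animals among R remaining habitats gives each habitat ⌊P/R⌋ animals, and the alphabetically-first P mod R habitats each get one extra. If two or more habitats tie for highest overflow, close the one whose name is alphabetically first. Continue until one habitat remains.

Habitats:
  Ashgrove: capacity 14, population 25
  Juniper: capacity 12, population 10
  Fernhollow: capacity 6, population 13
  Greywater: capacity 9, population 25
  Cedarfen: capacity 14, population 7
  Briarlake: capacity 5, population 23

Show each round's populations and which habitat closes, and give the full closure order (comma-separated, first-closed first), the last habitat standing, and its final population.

Closure order: Briarlake, Greywater, Ashgrove, Fernhollow, Juniper
Last habitat: Cedarfen with 103 animals

Round 1: Ashgrove=25 Briarlake=23 Cedarfen=7 Fernhollow=13 Greywater=25 Juniper=10 → close Briarlake (overflow 18)
  23÷5 = 4 each, +1 to first 3
Round 2: Ashgrove=30 Cedarfen=12 Fernhollow=18 Greywater=29 Juniper=14 → close Greywater (overflow 20)
  29÷4 = 7 each, +1 to first 1
Round 3: Ashgrove=38 Cedarfen=19 Fernhollow=25 Juniper=21 → close Ashgrove (overflow 24)
  38÷3 = 12 each, +1 to first 2
Round 4: Cedarfen=32 Fernhollow=38 Juniper=33 → close Fernhollow (overflow 32)
  38÷2 = 19 each, +1 to first 0
Round 5: Cedarfen=51 Juniper=52 → close Juniper (overflow 40)
  52÷1 = 52 each, +1 to first 0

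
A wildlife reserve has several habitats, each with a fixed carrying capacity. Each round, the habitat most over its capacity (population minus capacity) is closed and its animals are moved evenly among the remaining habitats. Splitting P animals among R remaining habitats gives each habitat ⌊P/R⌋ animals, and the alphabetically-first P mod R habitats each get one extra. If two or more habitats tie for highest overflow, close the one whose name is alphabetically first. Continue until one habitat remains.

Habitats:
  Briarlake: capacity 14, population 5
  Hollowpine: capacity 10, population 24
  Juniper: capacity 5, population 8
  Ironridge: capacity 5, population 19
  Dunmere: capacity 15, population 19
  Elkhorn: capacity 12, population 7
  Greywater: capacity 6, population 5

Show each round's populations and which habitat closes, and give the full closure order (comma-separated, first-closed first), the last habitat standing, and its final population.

Round 1: Briarlake=5 Dunmere=19 Elkhorn=7 Greywater=5 Hollowpine=24 Ironridge=19 Juniper=8 → close Hollowpine (overflow 14)
  24÷6 = 4 each, +1 to first 0
Round 2: Briarlake=9 Dunmere=23 Elkhorn=11 Greywater=9 Ironridge=23 Juniper=12 → close Ironridge (overflow 18)
  23÷5 = 4 each, +1 to first 3
Round 3: Briarlake=14 Dunmere=28 Elkhorn=16 Greywater=13 Juniper=16 → close Dunmere (overflow 13)
  28÷4 = 7 each, +1 to first 0
Round 4: Briarlake=21 Elkhorn=23 Greywater=20 Juniper=23 → close Juniper (overflow 18)
  23÷3 = 7 each, +1 to first 2
Round 5: Briarlake=29 Elkhorn=31 Greywater=27 → close Greywater (overflow 21)
  27÷2 = 13 each, +1 to first 1
Round 6: Briarlake=43 Elkhorn=44 → close Elkhorn (overflow 32)
  44÷1 = 44 each, +1 to first 0

Closure order: Hollowpine, Ironridge, Dunmere, Juniper, Greywater, Elkhorn
Last habitat: Briarlake with 87 animals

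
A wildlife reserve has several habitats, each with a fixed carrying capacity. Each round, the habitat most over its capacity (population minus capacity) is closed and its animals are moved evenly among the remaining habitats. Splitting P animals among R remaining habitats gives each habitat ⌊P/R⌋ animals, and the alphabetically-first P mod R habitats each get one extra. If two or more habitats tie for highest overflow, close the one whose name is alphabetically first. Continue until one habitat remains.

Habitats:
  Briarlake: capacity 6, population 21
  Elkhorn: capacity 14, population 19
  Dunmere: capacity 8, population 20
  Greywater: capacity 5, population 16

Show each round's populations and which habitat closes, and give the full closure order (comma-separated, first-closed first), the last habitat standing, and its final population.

Round 1: Briarlake=21 Dunmere=20 Elkhorn=19 Greywater=16 → close Briarlake (overflow 15)
  21÷3 = 7 each, +1 to first 0
Round 2: Dunmere=27 Elkhorn=26 Greywater=23 → close Dunmere (overflow 19)
  27÷2 = 13 each, +1 to first 1
Round 3: Elkhorn=40 Greywater=36 → close Greywater (overflow 31)
  36÷1 = 36 each, +1 to first 0

Closure order: Briarlake, Dunmere, Greywater
Last habitat: Elkhorn with 76 animals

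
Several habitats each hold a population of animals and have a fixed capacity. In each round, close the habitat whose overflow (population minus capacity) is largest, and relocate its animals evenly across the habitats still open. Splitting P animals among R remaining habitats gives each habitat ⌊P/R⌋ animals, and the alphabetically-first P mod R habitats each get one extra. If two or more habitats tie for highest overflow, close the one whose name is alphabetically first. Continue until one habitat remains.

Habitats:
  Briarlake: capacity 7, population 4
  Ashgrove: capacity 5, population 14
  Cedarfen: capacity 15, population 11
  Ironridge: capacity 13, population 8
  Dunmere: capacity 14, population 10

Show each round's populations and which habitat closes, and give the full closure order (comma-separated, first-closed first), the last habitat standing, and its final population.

Round 1: Ashgrove=14 Briarlake=4 Cedarfen=11 Dunmere=10 Ironridge=8 → close Ashgrove (overflow 9)
  14÷4 = 3 each, +1 to first 2
Round 2: Briarlake=8 Cedarfen=15 Dunmere=13 Ironridge=11 → close Briarlake (overflow 1)
  8÷3 = 2 each, +1 to first 2
Round 3: Cedarfen=18 Dunmere=16 Ironridge=13 → close Cedarfen (overflow 3)
  18÷2 = 9 each, +1 to first 0
Round 4: Dunmere=25 Ironridge=22 → close Dunmere (overflow 11)
  25÷1 = 25 each, +1 to first 0

Closure order: Ashgrove, Briarlake, Cedarfen, Dunmere
Last habitat: Ironridge with 47 animals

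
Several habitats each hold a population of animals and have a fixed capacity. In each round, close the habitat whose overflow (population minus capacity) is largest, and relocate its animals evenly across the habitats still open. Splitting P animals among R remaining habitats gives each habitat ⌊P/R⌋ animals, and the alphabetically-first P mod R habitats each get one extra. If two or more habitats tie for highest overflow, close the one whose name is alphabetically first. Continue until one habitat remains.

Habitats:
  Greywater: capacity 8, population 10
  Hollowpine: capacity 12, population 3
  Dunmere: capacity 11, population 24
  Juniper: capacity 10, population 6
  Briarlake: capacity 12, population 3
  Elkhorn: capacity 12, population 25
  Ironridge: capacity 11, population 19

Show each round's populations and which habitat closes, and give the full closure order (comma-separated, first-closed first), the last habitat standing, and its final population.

Closure order: Dunmere, Elkhorn, Ironridge, Greywater, Juniper, Briarlake
Last habitat: Hollowpine with 90 animals

Round 1: Briarlake=3 Dunmere=24 Elkhorn=25 Greywater=10 Hollowpine=3 Ironridge=19 Juniper=6 → close Dunmere (overflow 13)
  24÷6 = 4 each, +1 to first 0
Round 2: Briarlake=7 Elkhorn=29 Greywater=14 Hollowpine=7 Ironridge=23 Juniper=10 → close Elkhorn (overflow 17)
  29÷5 = 5 each, +1 to first 4
Round 3: Briarlake=13 Greywater=20 Hollowpine=13 Ironridge=29 Juniper=15 → close Ironridge (overflow 18)
  29÷4 = 7 each, +1 to first 1
Round 4: Briarlake=21 Greywater=27 Hollowpine=20 Juniper=22 → close Greywater (overflow 19)
  27÷3 = 9 each, +1 to first 0
Round 5: Briarlake=30 Hollowpine=29 Juniper=31 → close Juniper (overflow 21)
  31÷2 = 15 each, +1 to first 1
Round 6: Briarlake=46 Hollowpine=44 → close Briarlake (overflow 34)
  46÷1 = 46 each, +1 to first 0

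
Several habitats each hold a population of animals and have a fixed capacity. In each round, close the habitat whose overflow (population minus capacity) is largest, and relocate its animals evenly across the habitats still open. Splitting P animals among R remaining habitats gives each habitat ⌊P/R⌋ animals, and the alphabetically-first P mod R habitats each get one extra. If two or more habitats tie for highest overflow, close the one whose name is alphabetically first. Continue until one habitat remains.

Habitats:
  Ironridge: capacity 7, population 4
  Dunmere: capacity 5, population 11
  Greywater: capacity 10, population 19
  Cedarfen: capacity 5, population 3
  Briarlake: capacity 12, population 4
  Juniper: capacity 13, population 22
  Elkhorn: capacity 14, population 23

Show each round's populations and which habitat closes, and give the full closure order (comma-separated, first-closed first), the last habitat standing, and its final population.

Round 1: Briarlake=4 Cedarfen=3 Dunmere=11 Elkhorn=23 Greywater=19 Ironridge=4 Juniper=22 → close Elkhorn (overflow 9)
  23÷6 = 3 each, +1 to first 5
Round 2: Briarlake=8 Cedarfen=7 Dunmere=15 Greywater=23 Ironridge=8 Juniper=25 → close Greywater (overflow 13)
  23÷5 = 4 each, +1 to first 3
Round 3: Briarlake=13 Cedarfen=12 Dunmere=20 Ironridge=12 Juniper=29 → close Juniper (overflow 16)
  29÷4 = 7 each, +1 to first 1
Round 4: Briarlake=21 Cedarfen=19 Dunmere=27 Ironridge=19 → close Dunmere (overflow 22)
  27÷3 = 9 each, +1 to first 0
Round 5: Briarlake=30 Cedarfen=28 Ironridge=28 → close Cedarfen (overflow 23)
  28÷2 = 14 each, +1 to first 0
Round 6: Briarlake=44 Ironridge=42 → close Ironridge (overflow 35)
  42÷1 = 42 each, +1 to first 0

Closure order: Elkhorn, Greywater, Juniper, Dunmere, Cedarfen, Ironridge
Last habitat: Briarlake with 86 animals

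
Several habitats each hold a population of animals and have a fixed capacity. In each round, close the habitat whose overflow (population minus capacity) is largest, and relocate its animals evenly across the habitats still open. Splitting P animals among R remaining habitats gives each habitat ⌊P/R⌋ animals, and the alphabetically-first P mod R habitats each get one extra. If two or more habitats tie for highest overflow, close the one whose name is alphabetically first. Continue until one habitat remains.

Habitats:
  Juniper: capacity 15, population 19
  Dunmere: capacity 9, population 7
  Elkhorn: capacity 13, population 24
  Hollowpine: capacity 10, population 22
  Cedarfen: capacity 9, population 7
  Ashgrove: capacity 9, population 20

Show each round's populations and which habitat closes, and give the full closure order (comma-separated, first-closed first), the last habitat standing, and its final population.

Round 1: Ashgrove=20 Cedarfen=7 Dunmere=7 Elkhorn=24 Hollowpine=22 Juniper=19 → close Hollowpine (overflow 12)
  22÷5 = 4 each, +1 to first 2
Round 2: Ashgrove=25 Cedarfen=12 Dunmere=11 Elkhorn=28 Juniper=23 → close Ashgrove (overflow 16)
  25÷4 = 6 each, +1 to first 1
Round 3: Cedarfen=19 Dunmere=17 Elkhorn=34 Juniper=29 → close Elkhorn (overflow 21)
  34÷3 = 11 each, +1 to first 1
Round 4: Cedarfen=31 Dunmere=28 Juniper=40 → close Juniper (overflow 25)
  40÷2 = 20 each, +1 to first 0
Round 5: Cedarfen=51 Dunmere=48 → close Cedarfen (overflow 42)
  51÷1 = 51 each, +1 to first 0

Closure order: Hollowpine, Ashgrove, Elkhorn, Juniper, Cedarfen
Last habitat: Dunmere with 99 animals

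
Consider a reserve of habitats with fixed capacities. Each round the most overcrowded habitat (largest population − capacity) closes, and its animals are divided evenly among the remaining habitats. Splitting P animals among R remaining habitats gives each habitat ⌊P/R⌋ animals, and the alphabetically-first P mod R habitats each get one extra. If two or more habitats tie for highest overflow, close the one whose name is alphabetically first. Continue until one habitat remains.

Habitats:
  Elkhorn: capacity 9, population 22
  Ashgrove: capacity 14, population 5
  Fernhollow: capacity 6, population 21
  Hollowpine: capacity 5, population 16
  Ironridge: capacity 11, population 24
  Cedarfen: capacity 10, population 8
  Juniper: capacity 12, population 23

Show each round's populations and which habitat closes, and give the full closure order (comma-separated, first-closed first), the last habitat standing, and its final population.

Round 1: Ashgrove=5 Cedarfen=8 Elkhorn=22 Fernhollow=21 Hollowpine=16 Ironridge=24 Juniper=23 → close Fernhollow (overflow 15)
  21÷6 = 3 each, +1 to first 3
Round 2: Ashgrove=9 Cedarfen=12 Elkhorn=26 Hollowpine=19 Ironridge=27 Juniper=26 → close Elkhorn (overflow 17)
  26÷5 = 5 each, +1 to first 1
Round 3: Ashgrove=15 Cedarfen=17 Hollowpine=24 Ironridge=32 Juniper=31 → close Ironridge (overflow 21)
  32÷4 = 8 each, +1 to first 0
Round 4: Ashgrove=23 Cedarfen=25 Hollowpine=32 Juniper=39 → close Hollowpine (overflow 27)
  32÷3 = 10 each, +1 to first 2
Round 5: Ashgrove=34 Cedarfen=36 Juniper=49 → close Juniper (overflow 37)
  49÷2 = 24 each, +1 to first 1
Round 6: Ashgrove=59 Cedarfen=60 → close Cedarfen (overflow 50)
  60÷1 = 60 each, +1 to first 0

Closure order: Fernhollow, Elkhorn, Ironridge, Hollowpine, Juniper, Cedarfen
Last habitat: Ashgrove with 119 animals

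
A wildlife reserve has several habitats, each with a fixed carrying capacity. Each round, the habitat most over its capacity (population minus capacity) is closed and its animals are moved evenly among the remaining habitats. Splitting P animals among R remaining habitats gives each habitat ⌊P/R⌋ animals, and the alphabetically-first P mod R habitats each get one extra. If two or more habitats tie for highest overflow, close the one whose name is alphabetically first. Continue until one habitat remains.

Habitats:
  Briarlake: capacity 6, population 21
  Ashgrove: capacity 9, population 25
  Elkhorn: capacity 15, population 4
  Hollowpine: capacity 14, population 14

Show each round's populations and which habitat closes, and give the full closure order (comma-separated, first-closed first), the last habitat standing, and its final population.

Closure order: Ashgrove, Briarlake, Hollowpine
Last habitat: Elkhorn with 64 animals

Round 1: Ashgrove=25 Briarlake=21 Elkhorn=4 Hollowpine=14 → close Ashgrove (overflow 16)
  25÷3 = 8 each, +1 to first 1
Round 2: Briarlake=30 Elkhorn=12 Hollowpine=22 → close Briarlake (overflow 24)
  30÷2 = 15 each, +1 to first 0
Round 3: Elkhorn=27 Hollowpine=37 → close Hollowpine (overflow 23)
  37÷1 = 37 each, +1 to first 0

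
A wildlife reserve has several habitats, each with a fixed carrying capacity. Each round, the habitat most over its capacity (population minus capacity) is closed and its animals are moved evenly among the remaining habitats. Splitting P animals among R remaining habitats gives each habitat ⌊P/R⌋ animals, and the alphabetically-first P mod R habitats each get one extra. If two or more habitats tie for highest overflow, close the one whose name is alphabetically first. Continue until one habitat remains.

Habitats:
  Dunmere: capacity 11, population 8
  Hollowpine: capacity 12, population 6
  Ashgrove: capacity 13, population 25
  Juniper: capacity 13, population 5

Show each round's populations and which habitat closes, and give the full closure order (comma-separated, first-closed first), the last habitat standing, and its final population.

Round 1: Ashgrove=25 Dunmere=8 Hollowpine=6 Juniper=5 → close Ashgrove (overflow 12)
  25÷3 = 8 each, +1 to first 1
Round 2: Dunmere=17 Hollowpine=14 Juniper=13 → close Dunmere (overflow 6)
  17÷2 = 8 each, +1 to first 1
Round 3: Hollowpine=23 Juniper=21 → close Hollowpine (overflow 11)
  23÷1 = 23 each, +1 to first 0

Closure order: Ashgrove, Dunmere, Hollowpine
Last habitat: Juniper with 44 animals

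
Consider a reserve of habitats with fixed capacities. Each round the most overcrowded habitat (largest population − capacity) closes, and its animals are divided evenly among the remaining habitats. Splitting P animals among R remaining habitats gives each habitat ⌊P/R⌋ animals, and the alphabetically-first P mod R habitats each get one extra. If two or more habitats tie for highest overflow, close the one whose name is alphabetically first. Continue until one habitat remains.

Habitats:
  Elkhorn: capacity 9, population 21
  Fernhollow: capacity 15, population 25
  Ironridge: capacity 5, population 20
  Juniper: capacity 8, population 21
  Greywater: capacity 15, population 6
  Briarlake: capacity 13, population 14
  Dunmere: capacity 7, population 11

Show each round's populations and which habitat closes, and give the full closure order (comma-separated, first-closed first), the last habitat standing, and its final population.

Closure order: Ironridge, Juniper, Elkhorn, Fernhollow, Dunmere, Briarlake
Last habitat: Greywater with 118 animals

Round 1: Briarlake=14 Dunmere=11 Elkhorn=21 Fernhollow=25 Greywater=6 Ironridge=20 Juniper=21 → close Ironridge (overflow 15)
  20÷6 = 3 each, +1 to first 2
Round 2: Briarlake=18 Dunmere=15 Elkhorn=24 Fernhollow=28 Greywater=9 Juniper=24 → close Juniper (overflow 16)
  24÷5 = 4 each, +1 to first 4
Round 3: Briarlake=23 Dunmere=20 Elkhorn=29 Fernhollow=33 Greywater=13 → close Elkhorn (overflow 20)
  29÷4 = 7 each, +1 to first 1
Round 4: Briarlake=31 Dunmere=27 Fernhollow=40 Greywater=20 → close Fernhollow (overflow 25)
  40÷3 = 13 each, +1 to first 1
Round 5: Briarlake=45 Dunmere=40 Greywater=33 → close Dunmere (overflow 33)
  40÷2 = 20 each, +1 to first 0
Round 6: Briarlake=65 Greywater=53 → close Briarlake (overflow 52)
  65÷1 = 65 each, +1 to first 0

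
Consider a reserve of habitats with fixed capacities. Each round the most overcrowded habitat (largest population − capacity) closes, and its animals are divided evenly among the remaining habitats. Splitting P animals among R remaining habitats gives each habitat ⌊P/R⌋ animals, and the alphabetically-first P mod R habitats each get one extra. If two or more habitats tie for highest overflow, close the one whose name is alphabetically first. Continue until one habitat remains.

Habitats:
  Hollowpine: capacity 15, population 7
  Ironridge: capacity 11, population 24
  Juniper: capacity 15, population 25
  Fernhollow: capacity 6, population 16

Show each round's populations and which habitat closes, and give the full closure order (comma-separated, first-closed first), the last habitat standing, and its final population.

Closure order: Ironridge, Fernhollow, Juniper
Last habitat: Hollowpine with 72 animals

Round 1: Fernhollow=16 Hollowpine=7 Ironridge=24 Juniper=25 → close Ironridge (overflow 13)
  24÷3 = 8 each, +1 to first 0
Round 2: Fernhollow=24 Hollowpine=15 Juniper=33 → close Fernhollow (overflow 18)
  24÷2 = 12 each, +1 to first 0
Round 3: Hollowpine=27 Juniper=45 → close Juniper (overflow 30)
  45÷1 = 45 each, +1 to first 0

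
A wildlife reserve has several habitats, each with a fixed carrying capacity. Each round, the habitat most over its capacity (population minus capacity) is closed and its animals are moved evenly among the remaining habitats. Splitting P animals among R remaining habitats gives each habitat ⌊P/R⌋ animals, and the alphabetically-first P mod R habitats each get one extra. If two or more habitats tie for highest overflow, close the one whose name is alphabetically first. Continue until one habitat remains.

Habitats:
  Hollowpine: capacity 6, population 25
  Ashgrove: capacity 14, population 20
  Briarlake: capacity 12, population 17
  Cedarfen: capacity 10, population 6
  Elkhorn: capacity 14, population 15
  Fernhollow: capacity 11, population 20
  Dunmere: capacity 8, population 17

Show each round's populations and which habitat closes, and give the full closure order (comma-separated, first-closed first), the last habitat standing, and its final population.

Closure order: Hollowpine, Dunmere, Fernhollow, Ashgrove, Briarlake, Elkhorn
Last habitat: Cedarfen with 120 animals

Round 1: Ashgrove=20 Briarlake=17 Cedarfen=6 Dunmere=17 Elkhorn=15 Fernhollow=20 Hollowpine=25 → close Hollowpine (overflow 19)
  25÷6 = 4 each, +1 to first 1
Round 2: Ashgrove=25 Briarlake=21 Cedarfen=10 Dunmere=21 Elkhorn=19 Fernhollow=24 → close Dunmere (overflow 13)
  21÷5 = 4 each, +1 to first 1
Round 3: Ashgrove=30 Briarlake=25 Cedarfen=14 Elkhorn=23 Fernhollow=28 → close Fernhollow (overflow 17)
  28÷4 = 7 each, +1 to first 0
Round 4: Ashgrove=37 Briarlake=32 Cedarfen=21 Elkhorn=30 → close Ashgrove (overflow 23)
  37÷3 = 12 each, +1 to first 1
Round 5: Briarlake=45 Cedarfen=33 Elkhorn=42 → close Briarlake (overflow 33)
  45÷2 = 22 each, +1 to first 1
Round 6: Cedarfen=56 Elkhorn=64 → close Elkhorn (overflow 50)
  64÷1 = 64 each, +1 to first 0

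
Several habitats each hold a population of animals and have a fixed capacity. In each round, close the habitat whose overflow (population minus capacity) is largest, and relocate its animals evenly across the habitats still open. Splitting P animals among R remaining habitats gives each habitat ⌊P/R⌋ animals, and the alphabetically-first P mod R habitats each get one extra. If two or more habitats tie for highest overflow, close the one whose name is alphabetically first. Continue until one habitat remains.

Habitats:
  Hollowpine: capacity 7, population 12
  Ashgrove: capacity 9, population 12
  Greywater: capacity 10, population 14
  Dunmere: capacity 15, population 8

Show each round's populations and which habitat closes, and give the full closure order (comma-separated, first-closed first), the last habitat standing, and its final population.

Closure order: Hollowpine, Greywater, Ashgrove
Last habitat: Dunmere with 46 animals

Round 1: Ashgrove=12 Dunmere=8 Greywater=14 Hollowpine=12 → close Hollowpine (overflow 5)
  12÷3 = 4 each, +1 to first 0
Round 2: Ashgrove=16 Dunmere=12 Greywater=18 → close Greywater (overflow 8)
  18÷2 = 9 each, +1 to first 0
Round 3: Ashgrove=25 Dunmere=21 → close Ashgrove (overflow 16)
  25÷1 = 25 each, +1 to first 0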